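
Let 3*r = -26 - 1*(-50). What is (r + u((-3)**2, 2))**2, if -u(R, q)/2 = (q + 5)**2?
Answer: 8100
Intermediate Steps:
r = 8 (r = (-26 - 1*(-50))/3 = (-26 + 50)/3 = (1/3)*24 = 8)
u(R, q) = -2*(5 + q)**2 (u(R, q) = -2*(q + 5)**2 = -2*(5 + q)**2)
(r + u((-3)**2, 2))**2 = (8 - 2*(5 + 2)**2)**2 = (8 - 2*7**2)**2 = (8 - 2*49)**2 = (8 - 98)**2 = (-90)**2 = 8100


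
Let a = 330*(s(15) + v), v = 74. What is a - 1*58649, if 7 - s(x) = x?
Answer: -36869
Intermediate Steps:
s(x) = 7 - x
a = 21780 (a = 330*((7 - 1*15) + 74) = 330*((7 - 15) + 74) = 330*(-8 + 74) = 330*66 = 21780)
a - 1*58649 = 21780 - 1*58649 = 21780 - 58649 = -36869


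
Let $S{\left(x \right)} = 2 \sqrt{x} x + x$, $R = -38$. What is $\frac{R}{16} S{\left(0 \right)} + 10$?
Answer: $10$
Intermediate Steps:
$S{\left(x \right)} = x + 2 x^{\frac{3}{2}}$ ($S{\left(x \right)} = 2 x^{\frac{3}{2}} + x = x + 2 x^{\frac{3}{2}}$)
$\frac{R}{16} S{\left(0 \right)} + 10 = - \frac{38}{16} \left(0 + 2 \cdot 0^{\frac{3}{2}}\right) + 10 = \left(-38\right) \frac{1}{16} \left(0 + 2 \cdot 0\right) + 10 = - \frac{19 \left(0 + 0\right)}{8} + 10 = \left(- \frac{19}{8}\right) 0 + 10 = 0 + 10 = 10$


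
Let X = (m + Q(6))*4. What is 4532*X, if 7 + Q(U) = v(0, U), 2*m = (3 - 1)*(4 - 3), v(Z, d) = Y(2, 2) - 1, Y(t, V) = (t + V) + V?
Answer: -18128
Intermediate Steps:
Y(t, V) = t + 2*V (Y(t, V) = (V + t) + V = t + 2*V)
v(Z, d) = 5 (v(Z, d) = (2 + 2*2) - 1 = (2 + 4) - 1 = 6 - 1 = 5)
m = 1 (m = ((3 - 1)*(4 - 3))/2 = (2*1)/2 = (1/2)*2 = 1)
Q(U) = -2 (Q(U) = -7 + 5 = -2)
X = -4 (X = (1 - 2)*4 = -1*4 = -4)
4532*X = 4532*(-4) = -18128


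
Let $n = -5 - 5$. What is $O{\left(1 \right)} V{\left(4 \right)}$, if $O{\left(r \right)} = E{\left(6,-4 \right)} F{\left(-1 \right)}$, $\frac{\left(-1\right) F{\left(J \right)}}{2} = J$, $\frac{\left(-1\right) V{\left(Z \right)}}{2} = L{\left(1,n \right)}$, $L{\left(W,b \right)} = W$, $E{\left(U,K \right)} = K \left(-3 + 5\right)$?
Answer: $32$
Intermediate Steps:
$n = -10$ ($n = -5 - 5 = -10$)
$E{\left(U,K \right)} = 2 K$ ($E{\left(U,K \right)} = K 2 = 2 K$)
$V{\left(Z \right)} = -2$ ($V{\left(Z \right)} = \left(-2\right) 1 = -2$)
$F{\left(J \right)} = - 2 J$
$O{\left(r \right)} = -16$ ($O{\left(r \right)} = 2 \left(-4\right) \left(\left(-2\right) \left(-1\right)\right) = \left(-8\right) 2 = -16$)
$O{\left(1 \right)} V{\left(4 \right)} = \left(-16\right) \left(-2\right) = 32$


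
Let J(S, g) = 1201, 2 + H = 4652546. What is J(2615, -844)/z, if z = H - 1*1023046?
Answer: 1201/3629498 ≈ 0.00033090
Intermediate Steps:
H = 4652544 (H = -2 + 4652546 = 4652544)
z = 3629498 (z = 4652544 - 1*1023046 = 4652544 - 1023046 = 3629498)
J(2615, -844)/z = 1201/3629498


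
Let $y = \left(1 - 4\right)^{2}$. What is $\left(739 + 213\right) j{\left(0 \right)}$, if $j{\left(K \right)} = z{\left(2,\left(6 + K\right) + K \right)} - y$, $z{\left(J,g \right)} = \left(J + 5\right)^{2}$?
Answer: $38080$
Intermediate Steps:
$z{\left(J,g \right)} = \left(5 + J\right)^{2}$
$y = 9$ ($y = \left(-3\right)^{2} = 9$)
$j{\left(K \right)} = 40$ ($j{\left(K \right)} = \left(5 + 2\right)^{2} - 9 = 7^{2} - 9 = 49 - 9 = 40$)
$\left(739 + 213\right) j{\left(0 \right)} = \left(739 + 213\right) 40 = 952 \cdot 40 = 38080$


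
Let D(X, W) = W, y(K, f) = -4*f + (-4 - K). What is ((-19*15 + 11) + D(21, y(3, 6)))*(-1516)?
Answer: 462380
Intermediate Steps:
y(K, f) = -4 - K - 4*f
((-19*15 + 11) + D(21, y(3, 6)))*(-1516) = ((-19*15 + 11) + (-4 - 1*3 - 4*6))*(-1516) = ((-285 + 11) + (-4 - 3 - 24))*(-1516) = (-274 - 31)*(-1516) = -305*(-1516) = 462380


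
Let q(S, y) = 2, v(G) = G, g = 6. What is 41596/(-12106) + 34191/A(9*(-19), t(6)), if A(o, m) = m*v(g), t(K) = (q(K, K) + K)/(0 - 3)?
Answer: -207290891/96848 ≈ -2140.4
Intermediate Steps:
t(K) = -⅔ - K/3 (t(K) = (2 + K)/(0 - 3) = (2 + K)/(-3) = (2 + K)*(-⅓) = -⅔ - K/3)
A(o, m) = 6*m (A(o, m) = m*6 = 6*m)
41596/(-12106) + 34191/A(9*(-19), t(6)) = 41596/(-12106) + 34191/((6*(-⅔ - ⅓*6))) = 41596*(-1/12106) + 34191/((6*(-⅔ - 2))) = -20798/6053 + 34191/((6*(-8/3))) = -20798/6053 + 34191/(-16) = -20798/6053 + 34191*(-1/16) = -20798/6053 - 34191/16 = -207290891/96848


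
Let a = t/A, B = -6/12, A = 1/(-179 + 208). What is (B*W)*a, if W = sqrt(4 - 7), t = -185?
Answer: 5365*I*sqrt(3)/2 ≈ 4646.2*I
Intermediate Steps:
A = 1/29 ≈ 0.034483
B = -1/2 (B = -6*1/12 = -1/2 ≈ -0.50000)
W = I*sqrt(3) (W = sqrt(-3) = I*sqrt(3) ≈ 1.732*I)
a = -5365 (a = -185/1/29 = -185*29 = -5365)
(B*W)*a = -I*sqrt(3)/2*(-5365) = 5365*I*sqrt(3)/2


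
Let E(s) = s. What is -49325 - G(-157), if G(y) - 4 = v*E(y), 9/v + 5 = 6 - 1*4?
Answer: -49800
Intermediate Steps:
v = -3 (v = 9/(-5 + (6 - 1*4)) = 9/(-5 + (6 - 4)) = 9/(-5 + 2) = 9/(-3) = 9*(-1/3) = -3)
G(y) = 4 - 3*y
-49325 - G(-157) = -49325 - (4 - 3*(-157)) = -49325 - (4 + 471) = -49325 - 1*475 = -49325 - 475 = -49800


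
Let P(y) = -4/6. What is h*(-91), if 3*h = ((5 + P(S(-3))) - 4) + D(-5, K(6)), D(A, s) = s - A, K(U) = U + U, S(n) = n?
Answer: -4732/9 ≈ -525.78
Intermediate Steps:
K(U) = 2*U
P(y) = -⅔ (P(y) = -4*⅙ = -⅔)
h = 52/9 (h = (((5 - ⅔) - 4) + (2*6 - 1*(-5)))/3 = ((13/3 - 4) + (12 + 5))/3 = (⅓ + 17)/3 = (⅓)*(52/3) = 52/9 ≈ 5.7778)
h*(-91) = (52/9)*(-91) = -4732/9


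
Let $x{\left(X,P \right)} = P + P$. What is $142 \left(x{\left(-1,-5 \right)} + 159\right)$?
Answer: $21158$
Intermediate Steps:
$x{\left(X,P \right)} = 2 P$
$142 \left(x{\left(-1,-5 \right)} + 159\right) = 142 \left(2 \left(-5\right) + 159\right) = 142 \left(-10 + 159\right) = 142 \cdot 149 = 21158$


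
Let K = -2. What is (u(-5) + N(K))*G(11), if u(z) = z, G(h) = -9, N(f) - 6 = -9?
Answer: 72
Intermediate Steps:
N(f) = -3 (N(f) = 6 - 9 = -3)
(u(-5) + N(K))*G(11) = (-5 - 3)*(-9) = -8*(-9) = 72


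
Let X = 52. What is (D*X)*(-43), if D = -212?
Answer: 474032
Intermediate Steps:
(D*X)*(-43) = -212*52*(-43) = -11024*(-43) = 474032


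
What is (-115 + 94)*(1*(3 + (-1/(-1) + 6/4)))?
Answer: -231/2 ≈ -115.50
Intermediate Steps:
(-115 + 94)*(1*(3 + (-1/(-1) + 6/4))) = -21*(3 + (-1*(-1) + 6*(1/4))) = -21*(3 + (1 + 3/2)) = -21*(3 + 5/2) = -21*11/2 = -231/2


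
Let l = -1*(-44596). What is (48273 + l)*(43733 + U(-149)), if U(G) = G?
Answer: 4047602496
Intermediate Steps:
l = 44596
(48273 + l)*(43733 + U(-149)) = (48273 + 44596)*(43733 - 149) = 92869*43584 = 4047602496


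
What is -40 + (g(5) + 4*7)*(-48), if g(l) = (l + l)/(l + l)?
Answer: -1432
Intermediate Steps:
g(l) = 1 (g(l) = (2*l)/((2*l)) = (2*l)*(1/(2*l)) = 1)
-40 + (g(5) + 4*7)*(-48) = -40 + (1 + 4*7)*(-48) = -40 + (1 + 28)*(-48) = -40 + 29*(-48) = -40 - 1392 = -1432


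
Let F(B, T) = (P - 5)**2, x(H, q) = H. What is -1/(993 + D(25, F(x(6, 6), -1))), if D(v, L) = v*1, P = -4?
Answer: -1/1018 ≈ -0.00098232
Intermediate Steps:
F(B, T) = 81 (F(B, T) = (-4 - 5)**2 = (-9)**2 = 81)
D(v, L) = v
-1/(993 + D(25, F(x(6, 6), -1))) = -1/(993 + 25) = -1/1018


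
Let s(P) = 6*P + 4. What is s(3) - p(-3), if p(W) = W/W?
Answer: 21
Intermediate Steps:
p(W) = 1
s(P) = 4 + 6*P
s(3) - p(-3) = (4 + 6*3) - 1*1 = (4 + 18) - 1 = 22 - 1 = 21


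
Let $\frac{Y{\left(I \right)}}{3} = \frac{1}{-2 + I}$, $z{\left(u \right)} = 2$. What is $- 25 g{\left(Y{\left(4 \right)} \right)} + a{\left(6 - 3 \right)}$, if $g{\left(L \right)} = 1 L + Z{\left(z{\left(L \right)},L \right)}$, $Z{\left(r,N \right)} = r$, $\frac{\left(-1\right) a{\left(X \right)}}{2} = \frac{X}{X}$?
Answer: $- \frac{179}{2} \approx -89.5$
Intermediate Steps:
$a{\left(X \right)} = -2$ ($a{\left(X \right)} = - 2 \frac{X}{X} = \left(-2\right) 1 = -2$)
$Y{\left(I \right)} = \frac{3}{-2 + I}$
$g{\left(L \right)} = 2 + L$ ($g{\left(L \right)} = 1 L + 2 = L + 2 = 2 + L$)
$- 25 g{\left(Y{\left(4 \right)} \right)} + a{\left(6 - 3 \right)} = - 25 \left(2 + \frac{3}{-2 + 4}\right) - 2 = - 25 \left(2 + \frac{3}{2}\right) - 2 = \left(-25\right) \frac{7}{2} - 2 = - \frac{175}{2} - 2 = - \frac{179}{2}$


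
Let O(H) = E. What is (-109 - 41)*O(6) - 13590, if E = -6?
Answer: -12690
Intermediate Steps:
O(H) = -6
(-109 - 41)*O(6) - 13590 = (-109 - 41)*(-6) - 13590 = -150*(-6) - 13590 = 900 - 13590 = -12690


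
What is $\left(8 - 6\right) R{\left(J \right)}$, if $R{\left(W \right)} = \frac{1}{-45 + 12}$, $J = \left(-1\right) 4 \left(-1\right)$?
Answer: $- \frac{2}{33} \approx -0.060606$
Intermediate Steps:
$J = 4$ ($J = \left(-4\right) \left(-1\right) = 4$)
$R{\left(W \right)} = - \frac{1}{33}$ ($R{\left(W \right)} = \frac{1}{-33} = - \frac{1}{33}$)
$\left(8 - 6\right) R{\left(J \right)} = \left(8 - 6\right) \left(- \frac{1}{33}\right) = 2 \left(- \frac{1}{33}\right) = - \frac{2}{33}$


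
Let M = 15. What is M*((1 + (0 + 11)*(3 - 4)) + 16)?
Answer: 90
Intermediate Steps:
M*((1 + (0 + 11)*(3 - 4)) + 16) = 15*((1 + (0 + 11)*(3 - 4)) + 16) = 15*((1 + 11*(-1)) + 16) = 15*((1 - 11) + 16) = 15*(-10 + 16) = 15*6 = 90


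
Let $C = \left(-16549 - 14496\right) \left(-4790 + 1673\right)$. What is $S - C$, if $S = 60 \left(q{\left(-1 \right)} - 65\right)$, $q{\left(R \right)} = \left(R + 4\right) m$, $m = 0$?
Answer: $-96771165$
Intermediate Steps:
$q{\left(R \right)} = 0$ ($q{\left(R \right)} = \left(R + 4\right) 0 = \left(4 + R\right) 0 = 0$)
$S = -3900$ ($S = 60 \left(0 - 65\right) = 60 \left(-65\right) = -3900$)
$C = 96767265$ ($C = \left(-31045\right) \left(-3117\right) = 96767265$)
$S - C = -3900 - 96767265 = -96771165$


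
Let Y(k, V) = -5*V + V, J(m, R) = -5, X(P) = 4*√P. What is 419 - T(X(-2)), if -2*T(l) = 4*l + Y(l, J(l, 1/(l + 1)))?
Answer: 429 + 8*I*√2 ≈ 429.0 + 11.314*I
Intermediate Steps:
Y(k, V) = -4*V
T(l) = -10 - 2*l (T(l) = -(4*l - 4*(-5))/2 = -(4*l + 20)/2 = -(20 + 4*l)/2 = -10 - 2*l)
419 - T(X(-2)) = 419 - (-10 - 8*√(-2)) = 419 - (-10 - 8*I*√2) = 419 + (10 + 8*I*√2) = 429 + 8*I*√2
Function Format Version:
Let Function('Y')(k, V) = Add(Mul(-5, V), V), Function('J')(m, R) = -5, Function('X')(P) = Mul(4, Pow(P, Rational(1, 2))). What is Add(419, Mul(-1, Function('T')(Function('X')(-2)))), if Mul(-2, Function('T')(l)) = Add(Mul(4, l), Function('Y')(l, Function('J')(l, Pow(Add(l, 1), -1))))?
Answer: Add(429, Mul(8, I, Pow(2, Rational(1, 2)))) ≈ Add(429.00, Mul(11.314, I))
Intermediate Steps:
Function('Y')(k, V) = Mul(-4, V)
Function('T')(l) = Add(-10, Mul(-2, l)) (Function('T')(l) = Mul(Rational(-1, 2), Add(Mul(4, l), Mul(-4, -5))) = Mul(Rational(-1, 2), Add(Mul(4, l), 20)) = Mul(Rational(-1, 2), Add(20, Mul(4, l))) = Add(-10, Mul(-2, l)))
Add(419, Mul(-1, Function('T')(Function('X')(-2)))) = Add(419, Mul(-1, Add(-10, Mul(-2, Mul(4, Pow(-2, Rational(1, 2))))))) = Add(419, Mul(-1, Add(-10, Mul(-2, Mul(4, Mul(I, Pow(2, Rational(1, 2)))))))) = Add(419, Mul(-1, Add(-10, Mul(-2, Mul(4, I, Pow(2, Rational(1, 2))))))) = Add(419, Mul(-1, Add(-10, Mul(-8, I, Pow(2, Rational(1, 2)))))) = Add(419, Add(10, Mul(8, I, Pow(2, Rational(1, 2))))) = Add(429, Mul(8, I, Pow(2, Rational(1, 2))))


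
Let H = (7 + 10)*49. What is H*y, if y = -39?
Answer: -32487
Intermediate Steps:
H = 833 (H = 17*49 = 833)
H*y = 833*(-39) = -32487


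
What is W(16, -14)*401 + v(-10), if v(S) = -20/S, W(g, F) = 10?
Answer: 4012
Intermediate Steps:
W(16, -14)*401 + v(-10) = 10*401 - 20/(-10) = 4010 - 20*(-⅒) = 4010 + 2 = 4012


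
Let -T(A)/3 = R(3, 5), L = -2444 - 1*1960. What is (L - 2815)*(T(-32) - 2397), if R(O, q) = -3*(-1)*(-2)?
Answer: 17174001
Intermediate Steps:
L = -4404 (L = -2444 - 1960 = -4404)
R(O, q) = -6 (R(O, q) = 3*(-2) = -6)
T(A) = 18 (T(A) = -3*(-6) = 18)
(L - 2815)*(T(-32) - 2397) = (-4404 - 2815)*(18 - 2397) = -7219*(-2379) = 17174001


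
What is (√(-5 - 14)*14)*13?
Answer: 182*I*√19 ≈ 793.32*I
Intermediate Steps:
(√(-5 - 14)*14)*13 = (√(-19)*14)*13 = ((I*√19)*14)*13 = (14*I*√19)*13 = 182*I*√19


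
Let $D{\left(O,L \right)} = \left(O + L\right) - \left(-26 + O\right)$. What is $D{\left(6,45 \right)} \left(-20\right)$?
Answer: $-1420$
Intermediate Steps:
$D{\left(O,L \right)} = 26 + L$ ($D{\left(O,L \right)} = \left(L + O\right) - \left(-26 + O\right) = 26 + L$)
$D{\left(6,45 \right)} \left(-20\right) = \left(26 + 45\right) \left(-20\right) = 71 \left(-20\right) = -1420$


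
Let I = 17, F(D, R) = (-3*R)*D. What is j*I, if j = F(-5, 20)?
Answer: 5100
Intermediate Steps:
F(D, R) = -3*D*R
j = 300 (j = -3*(-5)*20 = 300)
j*I = 300*17 = 5100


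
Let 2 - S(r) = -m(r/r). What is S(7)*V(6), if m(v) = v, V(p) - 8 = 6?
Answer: 42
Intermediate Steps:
V(p) = 14 (V(p) = 8 + 6 = 14)
S(r) = 3 (S(r) = 2 - (-1)*r/r = 2 - (-1) = 2 - 1*(-1) = 2 + 1 = 3)
S(7)*V(6) = 3*14 = 42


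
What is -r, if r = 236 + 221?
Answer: -457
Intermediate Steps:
r = 457
-r = -1*457 = -457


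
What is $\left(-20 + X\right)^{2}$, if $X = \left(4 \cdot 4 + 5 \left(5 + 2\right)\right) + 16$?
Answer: $2209$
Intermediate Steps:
$X = 67$ ($X = \left(16 + 5 \cdot 7\right) + 16 = \left(16 + 35\right) + 16 = 51 + 16 = 67$)
$\left(-20 + X\right)^{2} = \left(-20 + 67\right)^{2} = 47^{2} = 2209$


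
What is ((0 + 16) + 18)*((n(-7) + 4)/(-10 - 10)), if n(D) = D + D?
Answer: 17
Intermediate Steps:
n(D) = 2*D
((0 + 16) + 18)*((n(-7) + 4)/(-10 - 10)) = ((0 + 16) + 18)*((2*(-7) + 4)/(-10 - 10)) = (16 + 18)*((-14 + 4)/(-20)) = 34*(-10*(-1/20)) = 34*(½) = 17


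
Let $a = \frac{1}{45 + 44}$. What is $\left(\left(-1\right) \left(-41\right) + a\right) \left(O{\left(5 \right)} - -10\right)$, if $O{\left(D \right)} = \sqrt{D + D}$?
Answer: $\frac{36500}{89} + \frac{3650 \sqrt{10}}{89} \approx 539.8$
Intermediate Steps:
$O{\left(D \right)} = \sqrt{2} \sqrt{D}$ ($O{\left(D \right)} = \sqrt{2 D} = \sqrt{2} \sqrt{D}$)
$a = \frac{1}{89} \approx 0.011236$
$\left(\left(-1\right) \left(-41\right) + a\right) \left(O{\left(5 \right)} - -10\right) = \left(\left(-1\right) \left(-41\right) + \frac{1}{89}\right) \left(\sqrt{2} \sqrt{5} - -10\right) = \left(41 + \frac{1}{89}\right) \left(\sqrt{10} + 10\right) = \frac{3650 \left(10 + \sqrt{10}\right)}{89} = \frac{36500}{89} + \frac{3650 \sqrt{10}}{89}$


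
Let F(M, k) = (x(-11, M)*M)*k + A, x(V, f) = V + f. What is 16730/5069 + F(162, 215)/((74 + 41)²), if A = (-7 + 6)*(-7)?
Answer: 26880833503/67037525 ≈ 400.98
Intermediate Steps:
A = 7 (A = -1*(-7) = 7)
F(M, k) = 7 + M*k*(-11 + M) (F(M, k) = ((-11 + M)*M)*k + 7 = (M*(-11 + M))*k + 7 = M*k*(-11 + M) + 7 = 7 + M*k*(-11 + M))
16730/5069 + F(162, 215)/((74 + 41)²) = 16730/5069 + (7 + 162*215*(-11 + 162))/((74 + 41)²) = 16730*(1/5069) + (7 + 162*215*151)/(115²) = 16730/5069 + (7 + 5259330)/13225 = 16730/5069 + 5259337*(1/13225) = 16730/5069 + 5259337/13225 = 26880833503/67037525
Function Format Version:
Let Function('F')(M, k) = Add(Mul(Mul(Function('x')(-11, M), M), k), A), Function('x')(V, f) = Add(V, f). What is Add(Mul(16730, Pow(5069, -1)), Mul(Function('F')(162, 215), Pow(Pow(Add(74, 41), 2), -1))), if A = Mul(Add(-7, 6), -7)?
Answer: Rational(26880833503, 67037525) ≈ 400.98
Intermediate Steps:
A = 7 (A = Mul(-1, -7) = 7)
Function('F')(M, k) = Add(7, Mul(M, k, Add(-11, M))) (Function('F')(M, k) = Add(Mul(Mul(Add(-11, M), M), k), 7) = Add(Mul(Mul(M, Add(-11, M)), k), 7) = Add(Mul(M, k, Add(-11, M)), 7) = Add(7, Mul(M, k, Add(-11, M))))
Add(Mul(16730, Pow(5069, -1)), Mul(Function('F')(162, 215), Pow(Pow(Add(74, 41), 2), -1))) = Add(Mul(16730, Pow(5069, -1)), Mul(Add(7, Mul(162, 215, Add(-11, 162))), Pow(Pow(Add(74, 41), 2), -1))) = Add(Mul(16730, Rational(1, 5069)), Mul(Add(7, Mul(162, 215, 151)), Pow(Pow(115, 2), -1))) = Add(Rational(16730, 5069), Mul(Add(7, 5259330), Pow(13225, -1))) = Add(Rational(16730, 5069), Mul(5259337, Rational(1, 13225))) = Add(Rational(16730, 5069), Rational(5259337, 13225)) = Rational(26880833503, 67037525)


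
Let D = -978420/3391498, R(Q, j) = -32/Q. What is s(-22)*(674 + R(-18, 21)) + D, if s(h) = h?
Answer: -226902402086/15261741 ≈ -14867.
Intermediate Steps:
D = -489210/1695749 (D = -978420*1/3391498 = -489210/1695749 ≈ -0.28849)
s(-22)*(674 + R(-18, 21)) + D = -22*(674 - 32/(-18)) - 489210/1695749 = -22*(674 - 32*(-1/18)) - 489210/1695749 = -22*(674 + 16/9) - 489210/1695749 = -22*6082/9 - 489210/1695749 = -133804/9 - 489210/1695749 = -226902402086/15261741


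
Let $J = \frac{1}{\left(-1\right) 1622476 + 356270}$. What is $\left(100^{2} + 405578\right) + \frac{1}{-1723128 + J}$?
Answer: $\frac{906722630769018076}{2181835012369} \approx 4.1558 \cdot 10^{5}$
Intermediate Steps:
$J = - \frac{1}{1266206}$ ($J = \frac{1}{-1622476 + 356270} = \frac{1}{-1266206} = - \frac{1}{1266206} \approx -7.8976 \cdot 10^{-7}$)
$\left(100^{2} + 405578\right) + \frac{1}{-1723128 + J} = \left(100^{2} + 405578\right) + \frac{1}{-1723128 - \frac{1}{1266206}} = \left(10000 + 405578\right) + \frac{1}{- \frac{2181835012369}{1266206}} = 415578 - \frac{1266206}{2181835012369} = \frac{906722630769018076}{2181835012369}$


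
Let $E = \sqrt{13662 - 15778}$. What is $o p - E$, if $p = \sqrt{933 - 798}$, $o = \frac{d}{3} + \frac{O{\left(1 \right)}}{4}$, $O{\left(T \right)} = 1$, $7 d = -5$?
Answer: $- 46 i + \frac{\sqrt{15}}{28} \approx 0.13832 - 46.0 i$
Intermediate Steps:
$d = - \frac{5}{7}$ ($d = \frac{1}{7} \left(-5\right) = - \frac{5}{7} \approx -0.71429$)
$E = 46 i$ ($E = \sqrt{-2116} = 46 i \approx 46.0 i$)
$o = \frac{1}{84}$ ($o = - \frac{5}{7 \cdot 3} + 1 \cdot \frac{1}{4} = \left(- \frac{5}{7}\right) \frac{1}{3} + 1 \cdot \frac{1}{4} = - \frac{5}{21} + \frac{1}{4} = \frac{1}{84} \approx 0.011905$)
$p = 3 \sqrt{15}$ ($p = \sqrt{135} = 3 \sqrt{15} \approx 11.619$)
$o p - E = \frac{3 \sqrt{15}}{84} - 46 i = \frac{\sqrt{15}}{28} - 46 i = - 46 i + \frac{\sqrt{15}}{28}$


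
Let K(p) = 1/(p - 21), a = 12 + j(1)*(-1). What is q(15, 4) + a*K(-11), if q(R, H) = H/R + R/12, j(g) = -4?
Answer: 61/60 ≈ 1.0167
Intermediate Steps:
q(R, H) = R/12 + H/R (q(R, H) = H/R + R*(1/12) = H/R + R/12 = R/12 + H/R)
a = 16 (a = 12 - 4*(-1) = 12 + 4 = 16)
K(p) = 1/(-21 + p)
q(15, 4) + a*K(-11) = ((1/12)*15 + 4/15) + 16/(-21 - 11) = (5/4 + 4*(1/15)) + 16/(-32) = (5/4 + 4/15) + 16*(-1/32) = 91/60 - ½ = 61/60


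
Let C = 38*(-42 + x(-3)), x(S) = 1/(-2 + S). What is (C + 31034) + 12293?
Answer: 208617/5 ≈ 41723.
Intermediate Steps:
C = -8018/5 (C = 38*(-42 + 1/(-2 - 3)) = 38*(-42 + 1/(-5)) = 38*(-42 - 1/5) = 38*(-211/5) = -8018/5 ≈ -1603.6)
(C + 31034) + 12293 = (-8018/5 + 31034) + 12293 = 147152/5 + 12293 = 208617/5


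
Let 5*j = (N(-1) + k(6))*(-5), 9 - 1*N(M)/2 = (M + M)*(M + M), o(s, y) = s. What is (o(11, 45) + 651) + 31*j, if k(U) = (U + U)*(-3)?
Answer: 1468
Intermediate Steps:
k(U) = -6*U (k(U) = (2*U)*(-3) = -6*U)
N(M) = 18 - 8*M² (N(M) = 18 - 2*(M + M)*(M + M) = 18 - 2*2*M*2*M = 18 - 8*M²)
j = 26 (j = (((18 - 8*(-1)²) - 6*6)*(-5))/5 = (((18 - 8*1) - 36)*(-5))/5 = (((18 - 8) - 36)*(-5))/5 = ((10 - 36)*(-5))/5 = (-26*(-5))/5 = (⅕)*130 = 26)
(o(11, 45) + 651) + 31*j = (11 + 651) + 31*26 = 662 + 806 = 1468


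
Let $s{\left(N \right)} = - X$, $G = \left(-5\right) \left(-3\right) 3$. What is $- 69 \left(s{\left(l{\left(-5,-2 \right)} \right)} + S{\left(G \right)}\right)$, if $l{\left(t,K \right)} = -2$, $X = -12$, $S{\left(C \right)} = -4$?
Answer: $-552$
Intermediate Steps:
$G = 45$ ($G = 15 \cdot 3 = 45$)
$s{\left(N \right)} = 12$ ($s{\left(N \right)} = \left(-1\right) \left(-12\right) = 12$)
$- 69 \left(s{\left(l{\left(-5,-2 \right)} \right)} + S{\left(G \right)}\right) = - 69 \left(12 - 4\right) = \left(-69\right) 8 = -552$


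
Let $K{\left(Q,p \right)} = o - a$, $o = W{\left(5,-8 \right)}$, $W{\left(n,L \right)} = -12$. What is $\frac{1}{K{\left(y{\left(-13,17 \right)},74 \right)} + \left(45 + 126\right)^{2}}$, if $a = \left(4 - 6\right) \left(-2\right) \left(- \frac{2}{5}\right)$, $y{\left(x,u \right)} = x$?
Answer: $\frac{5}{146153} \approx 3.4211 \cdot 10^{-5}$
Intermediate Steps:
$o = -12$
$a = - \frac{8}{5}$ ($a = \left(4 - 6\right) \left(-2\right) \left(\left(-2\right) \frac{1}{5}\right) = \left(-2\right) \left(-2\right) \left(- \frac{2}{5}\right) = 4 \left(- \frac{2}{5}\right) = - \frac{8}{5} \approx -1.6$)
$K{\left(Q,p \right)} = - \frac{52}{5}$ ($K{\left(Q,p \right)} = -12 - - \frac{8}{5} = -12 + \frac{8}{5} = - \frac{52}{5}$)
$\frac{1}{K{\left(y{\left(-13,17 \right)},74 \right)} + \left(45 + 126\right)^{2}} = \frac{1}{- \frac{52}{5} + \left(45 + 126\right)^{2}} = \frac{1}{- \frac{52}{5} + 171^{2}} = \frac{1}{- \frac{52}{5} + 29241} = \frac{1}{\frac{146153}{5}} = \frac{5}{146153}$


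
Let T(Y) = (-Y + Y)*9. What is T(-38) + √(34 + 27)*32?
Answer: 32*√61 ≈ 249.93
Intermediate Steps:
T(Y) = 0 (T(Y) = 0*9 = 0)
T(-38) + √(34 + 27)*32 = 0 + √(34 + 27)*32 = 0 + √61*32 = 0 + 32*√61 = 32*√61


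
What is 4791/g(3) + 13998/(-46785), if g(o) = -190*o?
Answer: -5158351/592610 ≈ -8.7045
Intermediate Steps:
4791/g(3) + 13998/(-46785) = 4791/((-190*3)) + 13998/(-46785) = 4791/(-570) + 13998*(-1/46785) = 4791*(-1/570) - 4666/15595 = -1597/190 - 4666/15595 = -5158351/592610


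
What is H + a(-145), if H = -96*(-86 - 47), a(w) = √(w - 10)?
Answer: 12768 + I*√155 ≈ 12768.0 + 12.45*I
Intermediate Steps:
a(w) = √(-10 + w)
H = 12768 (H = -96*(-133) = -1*(-12768) = 12768)
H + a(-145) = 12768 + √(-10 - 145) = 12768 + √(-155) = 12768 + I*√155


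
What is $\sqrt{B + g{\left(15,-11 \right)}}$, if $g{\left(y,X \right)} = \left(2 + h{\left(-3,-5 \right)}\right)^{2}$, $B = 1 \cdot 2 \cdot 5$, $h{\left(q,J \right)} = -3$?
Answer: $\sqrt{11} \approx 3.3166$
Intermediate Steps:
$B = 10$ ($B = 2 \cdot 5 = 10$)
$g{\left(y,X \right)} = 1$ ($g{\left(y,X \right)} = \left(2 - 3\right)^{2} = \left(-1\right)^{2} = 1$)
$\sqrt{B + g{\left(15,-11 \right)}} = \sqrt{10 + 1} = \sqrt{11}$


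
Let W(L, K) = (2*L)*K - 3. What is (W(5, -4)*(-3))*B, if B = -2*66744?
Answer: -17219952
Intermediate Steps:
W(L, K) = -3 + 2*K*L (W(L, K) = 2*K*L - 3 = -3 + 2*K*L)
B = -133488
(W(5, -4)*(-3))*B = ((-3 + 2*(-4)*5)*(-3))*(-133488) = ((-3 - 40)*(-3))*(-133488) = -43*(-3)*(-133488) = 129*(-133488) = -17219952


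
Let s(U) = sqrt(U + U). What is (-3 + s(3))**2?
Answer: (3 - sqrt(6))**2 ≈ 0.30306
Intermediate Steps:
s(U) = sqrt(2)*sqrt(U) (s(U) = sqrt(2*U) = sqrt(2)*sqrt(U))
(-3 + s(3))**2 = (-3 + sqrt(2)*sqrt(3))**2 = (-3 + sqrt(6))**2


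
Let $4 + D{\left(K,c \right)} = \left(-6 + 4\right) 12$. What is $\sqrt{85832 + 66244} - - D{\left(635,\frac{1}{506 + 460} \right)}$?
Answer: $-28 + 2 \sqrt{38019} \approx 361.97$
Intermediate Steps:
$D{\left(K,c \right)} = -28$ ($D{\left(K,c \right)} = -4 + \left(-6 + 4\right) 12 = -4 - 24 = -28$)
$\sqrt{85832 + 66244} - - D{\left(635,\frac{1}{506 + 460} \right)} = \sqrt{85832 + 66244} - \left(-1\right) \left(-28\right) = \sqrt{152076} - 28 = 2 \sqrt{38019} - 28 = -28 + 2 \sqrt{38019}$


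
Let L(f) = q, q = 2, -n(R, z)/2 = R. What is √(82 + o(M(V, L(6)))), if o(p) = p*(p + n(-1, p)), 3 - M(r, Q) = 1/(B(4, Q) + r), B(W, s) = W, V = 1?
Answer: √2386/5 ≈ 9.7693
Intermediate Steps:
n(R, z) = -2*R
L(f) = 2
M(r, Q) = 3 - 1/(4 + r)
o(p) = p*(2 + p) (o(p) = p*(p - 2*(-1)) = p*(p + 2) = p*(2 + p))
√(82 + o(M(V, L(6)))) = √(82 + ((11 + 3*1)/(4 + 1))*(2 + (11 + 3*1)/(4 + 1))) = √(82 + ((11 + 3)/5)*(2 + (11 + 3)/5)) = √(82 + ((⅕)*14)*(2 + (⅕)*14)) = √(82 + 14*(2 + 14/5)/5) = √(82 + (14/5)*(24/5)) = √(82 + 336/25) = √(2386/25) = √2386/5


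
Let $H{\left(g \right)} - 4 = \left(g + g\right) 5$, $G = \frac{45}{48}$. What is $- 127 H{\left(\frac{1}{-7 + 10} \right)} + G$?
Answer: $- \frac{44659}{48} \approx -930.4$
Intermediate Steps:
$G = \frac{15}{16}$ ($G = 45 \cdot \frac{1}{48} = \frac{15}{16} \approx 0.9375$)
$H{\left(g \right)} = 4 + 10 g$ ($H{\left(g \right)} = 4 + \left(g + g\right) 5 = 4 + 2 g 5 = 4 + 10 g$)
$- 127 H{\left(\frac{1}{-7 + 10} \right)} + G = - 127 \left(4 + \frac{10}{-7 + 10}\right) + \frac{15}{16} = - 127 \left(4 + \frac{10}{3}\right) + \frac{15}{16} = \left(-127\right) \frac{22}{3} + \frac{15}{16} = - \frac{2794}{3} + \frac{15}{16} = - \frac{44659}{48}$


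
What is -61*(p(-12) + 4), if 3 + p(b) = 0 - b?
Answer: -793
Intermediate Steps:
p(b) = -3 - b (p(b) = -3 + (0 - b) = -3 - b)
-61*(p(-12) + 4) = -61*((-3 - 1*(-12)) + 4) = -61*((-3 + 12) + 4) = -61*(9 + 4) = -61*13 = -793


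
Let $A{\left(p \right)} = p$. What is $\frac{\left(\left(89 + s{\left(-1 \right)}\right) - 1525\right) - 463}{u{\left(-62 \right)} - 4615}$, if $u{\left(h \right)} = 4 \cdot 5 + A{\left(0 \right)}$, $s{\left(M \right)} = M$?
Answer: $\frac{380}{919} \approx 0.41349$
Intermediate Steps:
$u{\left(h \right)} = 20$ ($u{\left(h \right)} = 4 \cdot 5 + 0 = 20 + 0 = 20$)
$\frac{\left(\left(89 + s{\left(-1 \right)}\right) - 1525\right) - 463}{u{\left(-62 \right)} - 4615} = \frac{\left(\left(89 - 1\right) - 1525\right) - 463}{20 - 4615} = \frac{\left(88 - 1525\right) - 463}{-4595} = \left(-1437 - 463\right) \left(- \frac{1}{4595}\right) = \left(-1900\right) \left(- \frac{1}{4595}\right) = \frac{380}{919}$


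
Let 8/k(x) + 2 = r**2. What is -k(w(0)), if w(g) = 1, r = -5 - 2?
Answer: -8/47 ≈ -0.17021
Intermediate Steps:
r = -7
k(x) = 8/47 (k(x) = 8/(-2 + (-7)**2) = 8/(-2 + 49) = 8/47)
-k(w(0)) = -1*8/47 = -8/47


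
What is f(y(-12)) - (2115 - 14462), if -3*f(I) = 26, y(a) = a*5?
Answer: 37015/3 ≈ 12338.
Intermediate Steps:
y(a) = 5*a
f(I) = -26/3 (f(I) = -⅓*26 = -26/3)
f(y(-12)) - (2115 - 14462) = -26/3 - (2115 - 14462) = -26/3 - 1*(-12347) = -26/3 + 12347 = 37015/3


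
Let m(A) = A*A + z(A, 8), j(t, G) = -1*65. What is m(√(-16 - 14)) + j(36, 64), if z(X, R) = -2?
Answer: -97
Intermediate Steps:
j(t, G) = -65
m(A) = -2 + A² (m(A) = A*A - 2 = A² - 2 = -2 + A²)
m(√(-16 - 14)) + j(36, 64) = (-2 + (√(-16 - 14))²) - 65 = (-2 + (√(-30))²) - 65 = (-2 + (I*√30)²) - 65 = (-2 - 30) - 65 = -32 - 65 = -97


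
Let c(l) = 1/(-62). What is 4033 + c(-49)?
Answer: 250045/62 ≈ 4033.0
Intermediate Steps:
c(l) = -1/62
4033 + c(-49) = 4033 - 1/62 = 250045/62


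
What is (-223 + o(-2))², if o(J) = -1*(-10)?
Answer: 45369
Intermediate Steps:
o(J) = 10
(-223 + o(-2))² = (-223 + 10)² = (-213)² = 45369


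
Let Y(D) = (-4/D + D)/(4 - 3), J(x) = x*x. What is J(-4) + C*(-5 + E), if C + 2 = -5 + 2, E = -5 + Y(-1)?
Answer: 51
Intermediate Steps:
J(x) = x²
Y(D) = D - 4/D (Y(D) = (D - 4/D)/1 = (D - 4/D)*1 = D - 4/D)
E = -2 (E = -5 + (-1 - 4/(-1)) = -5 + (-1 - 4*(-1)) = -5 + (-1 + 4) = -5 + 3 = -2)
C = -5 (C = -2 + (-5 + 2) = -2 - 3 = -5)
J(-4) + C*(-5 + E) = (-4)² - 5*(-5 - 2) = 16 - 5*(-7) = 16 + 35 = 51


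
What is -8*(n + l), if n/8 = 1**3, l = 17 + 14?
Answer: -312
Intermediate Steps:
l = 31
n = 8 (n = 8*1**3 = 8*1 = 8)
-8*(n + l) = -8*(8 + 31) = -8*39 = -312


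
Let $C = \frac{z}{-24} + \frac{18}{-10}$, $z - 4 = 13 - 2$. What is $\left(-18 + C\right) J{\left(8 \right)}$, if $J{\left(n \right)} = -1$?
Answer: $\frac{817}{40} \approx 20.425$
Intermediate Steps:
$z = 15$ ($z = 4 + \left(13 - 2\right) = 4 + 11 = 15$)
$C = - \frac{97}{40}$ ($C = \frac{15}{-24} + \frac{18}{-10} = 15 \left(- \frac{1}{24}\right) + 18 \left(- \frac{1}{10}\right) = - \frac{5}{8} - \frac{9}{5} = - \frac{97}{40} \approx -2.425$)
$\left(-18 + C\right) J{\left(8 \right)} = \left(-18 - \frac{97}{40}\right) \left(-1\right) = \left(- \frac{817}{40}\right) \left(-1\right) = \frac{817}{40}$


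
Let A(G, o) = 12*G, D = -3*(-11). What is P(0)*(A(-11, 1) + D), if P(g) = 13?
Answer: -1287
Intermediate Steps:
D = 33
P(0)*(A(-11, 1) + D) = 13*(12*(-11) + 33) = 13*(-132 + 33) = 13*(-99) = -1287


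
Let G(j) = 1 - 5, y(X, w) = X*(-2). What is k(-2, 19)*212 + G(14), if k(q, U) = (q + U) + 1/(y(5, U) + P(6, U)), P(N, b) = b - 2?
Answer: 25412/7 ≈ 3630.3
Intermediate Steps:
P(N, b) = -2 + b
y(X, w) = -2*X
G(j) = -4
k(q, U) = U + q + 1/(-12 + U) (k(q, U) = (q + U) + 1/(-2*5 + (-2 + U)) = (U + q) + 1/(-10 + (-2 + U)) = (U + q) + 1/(-12 + U) = U + q + 1/(-12 + U))
k(-2, 19)*212 + G(14) = ((1 + 19**2 - 12*19 - 12*(-2) + 19*(-2))/(-12 + 19))*212 - 4 = ((1 + 361 - 228 + 24 - 38)/7)*212 - 4 = ((1/7)*120)*212 - 4 = (120/7)*212 - 4 = 25440/7 - 4 = 25412/7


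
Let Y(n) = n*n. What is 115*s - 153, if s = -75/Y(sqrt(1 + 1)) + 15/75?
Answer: -8885/2 ≈ -4442.5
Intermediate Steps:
Y(n) = n**2
s = -373/10 (s = -75/(1 + 1) + 15/75 = -75/((sqrt(2))**2) + 15*(1/75) = -75/2 + 1/5 = -373/10 ≈ -37.300)
115*s - 153 = 115*(-373/10) - 153 = -8579/2 - 153 = -8885/2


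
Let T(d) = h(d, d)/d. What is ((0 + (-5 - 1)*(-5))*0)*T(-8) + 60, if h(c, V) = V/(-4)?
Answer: 60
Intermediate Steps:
h(c, V) = -V/4 (h(c, V) = V*(-¼) = -V/4)
T(d) = -¼ (T(d) = (-d/4)/d = -¼)
((0 + (-5 - 1)*(-5))*0)*T(-8) + 60 = ((0 + (-5 - 1)*(-5))*0)*(-¼) + 60 = ((0 - 6*(-5))*0)*(-¼) + 60 = ((0 + 30)*0)*(-¼) + 60 = (30*0)*(-¼) + 60 = 0*(-¼) + 60 = 0 + 60 = 60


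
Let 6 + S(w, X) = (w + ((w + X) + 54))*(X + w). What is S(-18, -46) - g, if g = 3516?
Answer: -1730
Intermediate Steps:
S(w, X) = -6 + (X + w)*(54 + X + 2*w) (S(w, X) = -6 + (w + ((w + X) + 54))*(X + w) = -6 + (w + ((X + w) + 54))*(X + w) = -6 + (w + (54 + X + w))*(X + w) = -6 + (54 + X + 2*w)*(X + w) = -6 + (X + w)*(54 + X + 2*w))
S(-18, -46) - g = (-6 + (-46)² + 2*(-18)² + 54*(-46) + 54*(-18) + 3*(-46)*(-18)) - 1*3516 = (-6 + 2116 + 2*324 - 2484 - 972 + 2484) - 3516 = (-6 + 2116 + 648 - 2484 - 972 + 2484) - 3516 = 1786 - 3516 = -1730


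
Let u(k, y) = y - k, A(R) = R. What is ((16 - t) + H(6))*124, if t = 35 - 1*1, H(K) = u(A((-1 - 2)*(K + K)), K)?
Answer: 2976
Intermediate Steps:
H(K) = 7*K (H(K) = K - (-1 - 2)*(K + K) = K - (-3)*2*K = K - (-6)*K = K + 6*K = 7*K)
t = 34 (t = 35 - 1 = 34)
((16 - t) + H(6))*124 = ((16 - 1*34) + 7*6)*124 = ((16 - 34) + 42)*124 = (-18 + 42)*124 = 24*124 = 2976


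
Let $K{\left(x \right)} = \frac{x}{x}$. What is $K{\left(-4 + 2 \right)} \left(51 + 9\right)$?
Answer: $60$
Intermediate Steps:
$K{\left(x \right)} = 1$
$K{\left(-4 + 2 \right)} \left(51 + 9\right) = 1 \left(51 + 9\right) = 1 \cdot 60 = 60$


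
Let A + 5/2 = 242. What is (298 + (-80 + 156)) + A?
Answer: 1227/2 ≈ 613.50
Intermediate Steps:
A = 479/2 (A = -5/2 + 242 = 479/2 ≈ 239.50)
(298 + (-80 + 156)) + A = (298 + (-80 + 156)) + 479/2 = (298 + 76) + 479/2 = 374 + 479/2 = 1227/2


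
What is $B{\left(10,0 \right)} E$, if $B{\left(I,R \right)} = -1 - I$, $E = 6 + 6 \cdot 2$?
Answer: $-198$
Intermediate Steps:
$E = 18$ ($E = 6 + 12 = 18$)
$B{\left(10,0 \right)} E = \left(-1 - 10\right) 18 = \left(-11\right) 18 = -198$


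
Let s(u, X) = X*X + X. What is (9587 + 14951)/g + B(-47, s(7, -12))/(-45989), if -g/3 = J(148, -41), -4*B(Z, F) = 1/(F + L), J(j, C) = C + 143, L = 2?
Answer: -302432125823/3771465912 ≈ -80.190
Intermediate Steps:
J(j, C) = 143 + C
s(u, X) = X + X² (s(u, X) = X² + X = X + X²)
B(Z, F) = -1/(4*(2 + F)) (B(Z, F) = -1/(4*(F + 2)) = -1/(4*(2 + F)))
g = -306 (g = -3*(143 - 41) = -3*102 = -306)
(9587 + 14951)/g + B(-47, s(7, -12))/(-45989) = (9587 + 14951)/(-306) - 1/(8 + 4*(-12*(1 - 12)))/(-45989) = 24538*(-1/306) - 1/(8 + 4*(-12*(-11)))*(-1/45989) = -12269/153 - 1/(8 + 4*132)*(-1/45989) = -12269/153 - 1/(8 + 528)*(-1/45989) = -12269/153 - 1/536*(-1/45989) = -12269/153 + 1/24650104 = -302432125823/3771465912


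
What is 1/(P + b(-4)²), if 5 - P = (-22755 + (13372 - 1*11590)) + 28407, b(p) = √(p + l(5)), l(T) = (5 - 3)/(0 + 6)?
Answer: -3/22298 ≈ -0.00013454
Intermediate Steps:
l(T) = ⅓ (l(T) = 2/6 = 2*(⅙) = ⅓)
b(p) = √(⅓ + p) (b(p) = √(p + ⅓) = √(⅓ + p))
P = -7429 (P = 5 - ((-22755 + (13372 - 1*11590)) + 28407) = 5 - ((-22755 + (13372 - 11590)) + 28407) = 5 - ((-22755 + 1782) + 28407) = 5 - (-20973 + 28407) = 5 - 1*7434 = 5 - 7434 = -7429)
1/(P + b(-4)²) = 1/(-7429 + (√(3 + 9*(-4))/3)²) = 1/(-7429 + (√(3 - 36)/3)²) = 1/(-7429 + (√(-33)/3)²) = 1/(-7429 + ((I*√33)/3)²) = 1/(-7429 + (I*√33/3)²) = 1/(-7429 - 11/3) = 1/(-22298/3) = -3/22298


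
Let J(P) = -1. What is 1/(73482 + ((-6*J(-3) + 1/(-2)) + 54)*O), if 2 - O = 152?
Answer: 1/64557 ≈ 1.5490e-5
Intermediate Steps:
O = -150 (O = 2 - 1*152 = 2 - 152 = -150)
1/(73482 + ((-6*J(-3) + 1/(-2)) + 54)*O) = 1/(73482 + ((-6*(-1) + 1/(-2)) + 54)*(-150)) = 1/(73482 + ((6 - ½) + 54)*(-150)) = 1/(73482 + (11/2 + 54)*(-150)) = 1/(73482 + (119/2)*(-150)) = 1/(73482 - 8925) = 1/64557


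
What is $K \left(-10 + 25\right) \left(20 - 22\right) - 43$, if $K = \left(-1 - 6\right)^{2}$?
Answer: $-1513$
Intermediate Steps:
$K = 49$ ($K = \left(-1 - 6\right)^{2} = \left(-7\right)^{2} = 49$)
$K \left(-10 + 25\right) \left(20 - 22\right) - 43 = 49 \left(-10 + 25\right) \left(20 - 22\right) - 43 = 49 \cdot 15 \left(-2\right) - 43 = 49 \left(-30\right) - 43 = -1470 - 43 = -1513$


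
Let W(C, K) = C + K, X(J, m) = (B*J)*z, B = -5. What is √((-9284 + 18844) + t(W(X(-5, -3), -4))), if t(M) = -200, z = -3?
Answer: 12*√65 ≈ 96.747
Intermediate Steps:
X(J, m) = 15*J (X(J, m) = -5*J*(-3) = 15*J)
√((-9284 + 18844) + t(W(X(-5, -3), -4))) = √((-9284 + 18844) - 200) = √(9560 - 200) = √9360 = 12*√65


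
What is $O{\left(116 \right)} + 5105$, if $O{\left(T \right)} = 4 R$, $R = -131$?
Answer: $4581$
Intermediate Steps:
$O{\left(T \right)} = -524$ ($O{\left(T \right)} = 4 \left(-131\right) = -524$)
$O{\left(116 \right)} + 5105 = -524 + 5105 = 4581$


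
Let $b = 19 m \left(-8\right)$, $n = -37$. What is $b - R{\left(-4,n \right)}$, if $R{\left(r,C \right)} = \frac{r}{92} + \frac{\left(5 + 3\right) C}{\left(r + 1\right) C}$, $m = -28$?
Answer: $\frac{293851}{69} \approx 4258.7$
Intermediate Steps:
$b = 4256$ ($b = 19 \left(-28\right) \left(-8\right) = \left(-532\right) \left(-8\right) = 4256$)
$R{\left(r,C \right)} = \frac{8}{1 + r} + \frac{r}{92}$ ($R{\left(r,C \right)} = r \frac{1}{92} + \frac{8 C}{\left(1 + r\right) C} = \frac{r}{92} + \frac{8 C}{C \left(1 + r\right)} = \frac{r}{92} + 8 C \frac{1}{C \left(1 + r\right)} = \frac{r}{92} + \frac{8}{1 + r} = \frac{8}{1 + r} + \frac{r}{92}$)
$b - R{\left(-4,n \right)} = 4256 - \frac{736 - 4 + \left(-4\right)^{2}}{92 \left(1 - 4\right)} = 4256 - \frac{736 - 4 + 16}{92 \left(-3\right)} = 4256 - \frac{1}{92} \left(- \frac{1}{3}\right) 748 = 4256 - - \frac{187}{69} = 4256 + \frac{187}{69} = \frac{293851}{69}$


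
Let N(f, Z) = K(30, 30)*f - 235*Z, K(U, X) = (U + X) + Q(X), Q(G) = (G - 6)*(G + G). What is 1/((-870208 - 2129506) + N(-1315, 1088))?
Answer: -1/5227894 ≈ -1.9128e-7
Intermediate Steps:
Q(G) = 2*G*(-6 + G) (Q(G) = (-6 + G)*(2*G) = 2*G*(-6 + G))
K(U, X) = U + X + 2*X*(-6 + X) (K(U, X) = (U + X) + 2*X*(-6 + X) = U + X + 2*X*(-6 + X))
N(f, Z) = -235*Z + 1500*f (N(f, Z) = (30 + 30 + 2*30*(-6 + 30))*f - 235*Z = (30 + 30 + 2*30*24)*f - 235*Z = (30 + 30 + 1440)*f - 235*Z = 1500*f - 235*Z = -235*Z + 1500*f)
1/((-870208 - 2129506) + N(-1315, 1088)) = 1/((-870208 - 2129506) + (-235*1088 + 1500*(-1315))) = 1/(-2999714 + (-255680 - 1972500)) = 1/(-2999714 - 2228180) = 1/(-5227894) = -1/5227894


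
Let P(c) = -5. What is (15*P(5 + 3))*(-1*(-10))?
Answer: -750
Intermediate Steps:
(15*P(5 + 3))*(-1*(-10)) = (15*(-5))*(-1*(-10)) = -75*10 = -750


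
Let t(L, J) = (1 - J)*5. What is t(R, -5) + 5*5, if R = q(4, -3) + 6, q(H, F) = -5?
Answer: 55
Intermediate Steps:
R = 1 (R = -5 + 6 = 1)
t(L, J) = 5 - 5*J
t(R, -5) + 5*5 = (5 - 5*(-5)) + 5*5 = (5 + 25) + 25 = 30 + 25 = 55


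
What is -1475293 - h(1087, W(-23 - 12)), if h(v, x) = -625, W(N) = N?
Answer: -1474668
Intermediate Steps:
-1475293 - h(1087, W(-23 - 12)) = -1475293 - 1*(-625) = -1475293 + 625 = -1474668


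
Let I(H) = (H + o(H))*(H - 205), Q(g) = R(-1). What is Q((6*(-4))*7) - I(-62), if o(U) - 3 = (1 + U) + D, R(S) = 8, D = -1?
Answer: -32299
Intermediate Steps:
Q(g) = 8
o(U) = 3 + U (o(U) = 3 + ((1 + U) - 1) = 3 + U)
I(H) = (-205 + H)*(3 + 2*H) (I(H) = (H + (3 + H))*(H - 205) = (3 + 2*H)*(-205 + H) = (-205 + H)*(3 + 2*H))
Q((6*(-4))*7) - I(-62) = 8 - (-615 - 407*(-62) + 2*(-62)²) = 8 - (-615 + 25234 + 2*3844) = 8 - (-615 + 25234 + 7688) = 8 - 1*32307 = 8 - 32307 = -32299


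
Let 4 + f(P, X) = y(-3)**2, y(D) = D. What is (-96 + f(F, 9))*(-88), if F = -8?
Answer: 8008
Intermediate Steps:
f(P, X) = 5 (f(P, X) = -4 + (-3)**2 = -4 + 9 = 5)
(-96 + f(F, 9))*(-88) = (-96 + 5)*(-88) = -91*(-88) = 8008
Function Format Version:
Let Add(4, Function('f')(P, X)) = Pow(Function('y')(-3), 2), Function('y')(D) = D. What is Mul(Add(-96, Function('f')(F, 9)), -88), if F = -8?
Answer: 8008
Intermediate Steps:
Function('f')(P, X) = 5 (Function('f')(P, X) = Add(-4, Pow(-3, 2)) = Add(-4, 9) = 5)
Mul(Add(-96, Function('f')(F, 9)), -88) = Mul(Add(-96, 5), -88) = Mul(-91, -88) = 8008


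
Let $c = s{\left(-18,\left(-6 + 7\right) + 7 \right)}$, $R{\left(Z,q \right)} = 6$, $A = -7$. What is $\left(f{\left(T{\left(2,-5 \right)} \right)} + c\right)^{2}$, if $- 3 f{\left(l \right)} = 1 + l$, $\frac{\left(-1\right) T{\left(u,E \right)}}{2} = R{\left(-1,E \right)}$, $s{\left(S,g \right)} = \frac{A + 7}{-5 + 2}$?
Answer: $\frac{121}{9} \approx 13.444$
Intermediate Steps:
$s{\left(S,g \right)} = 0$ ($s{\left(S,g \right)} = \frac{-7 + 7}{-5 + 2} = \frac{0}{-3} = 0 \left(- \frac{1}{3}\right) = 0$)
$T{\left(u,E \right)} = -12$ ($T{\left(u,E \right)} = \left(-2\right) 6 = -12$)
$f{\left(l \right)} = - \frac{1}{3} - \frac{l}{3}$ ($f{\left(l \right)} = - \frac{1 + l}{3} = - \frac{1}{3} - \frac{l}{3}$)
$c = 0$
$\left(f{\left(T{\left(2,-5 \right)} \right)} + c\right)^{2} = \left(\left(- \frac{1}{3} - -4\right) + 0\right)^{2} = \left(\left(- \frac{1}{3} + 4\right) + 0\right)^{2} = \left(\frac{11}{3} + 0\right)^{2} = \left(\frac{11}{3}\right)^{2} = \frac{121}{9}$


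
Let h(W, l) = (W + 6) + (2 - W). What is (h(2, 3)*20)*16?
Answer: 2560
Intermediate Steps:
h(W, l) = 8 (h(W, l) = (6 + W) + (2 - W) = 8)
(h(2, 3)*20)*16 = (8*20)*16 = 160*16 = 2560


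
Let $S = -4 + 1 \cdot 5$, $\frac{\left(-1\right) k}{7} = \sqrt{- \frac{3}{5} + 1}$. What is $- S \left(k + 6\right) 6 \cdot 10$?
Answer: $-360 + 84 \sqrt{10} \approx -94.369$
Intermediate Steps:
$k = - \frac{7 \sqrt{10}}{5}$ ($k = - 7 \sqrt{- \frac{3}{5} + 1} = - 7 \sqrt{\frac{2}{5}} = - 7 \frac{\sqrt{10}}{5} = - \frac{7 \sqrt{10}}{5} \approx -4.4272$)
$S = 1$ ($S = -4 + 5 = 1$)
$- S \left(k + 6\right) 6 \cdot 10 = - 1 \left(- \frac{7 \sqrt{10}}{5} + 6\right) 6 \cdot 10 = - 1 \left(6 - \frac{7 \sqrt{10}}{5}\right) 6 \cdot 10 = - 1 \left(36 - \frac{42 \sqrt{10}}{5}\right) 10 = - \left(36 - \frac{42 \sqrt{10}}{5}\right) 10 = - (360 - 84 \sqrt{10}) = -360 + 84 \sqrt{10}$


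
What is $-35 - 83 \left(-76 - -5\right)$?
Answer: $5858$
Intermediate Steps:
$-35 - 83 \left(-76 - -5\right) = -35 - 83 \left(-76 + 5\right) = -35 - -5893 = -35 + 5893 = 5858$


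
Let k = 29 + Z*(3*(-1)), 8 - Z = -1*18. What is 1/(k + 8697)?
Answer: 1/8648 ≈ 0.00011563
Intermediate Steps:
Z = 26 (Z = 8 - (-1)*18 = 8 - 1*(-18) = 8 + 18 = 26)
k = -49 (k = 29 + 26*(3*(-1)) = 29 + 26*(-3) = 29 - 78 = -49)
1/(k + 8697) = 1/(-49 + 8697) = 1/8648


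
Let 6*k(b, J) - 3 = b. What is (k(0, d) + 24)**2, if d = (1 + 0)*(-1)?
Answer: 2401/4 ≈ 600.25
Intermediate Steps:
d = -1 (d = 1*(-1) = -1)
k(b, J) = 1/2 + b/6
(k(0, d) + 24)**2 = ((1/2 + (1/6)*0) + 24)**2 = ((1/2 + 0) + 24)**2 = (1/2 + 24)**2 = (49/2)**2 = 2401/4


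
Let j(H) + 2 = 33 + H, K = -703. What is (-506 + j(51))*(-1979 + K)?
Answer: 1137168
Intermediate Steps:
j(H) = 31 + H (j(H) = -2 + (33 + H) = 31 + H)
(-506 + j(51))*(-1979 + K) = (-506 + (31 + 51))*(-1979 - 703) = (-506 + 82)*(-2682) = -424*(-2682) = 1137168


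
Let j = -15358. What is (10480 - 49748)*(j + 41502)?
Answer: -1026622592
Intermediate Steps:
(10480 - 49748)*(j + 41502) = (10480 - 49748)*(-15358 + 41502) = -39268*26144 = -1026622592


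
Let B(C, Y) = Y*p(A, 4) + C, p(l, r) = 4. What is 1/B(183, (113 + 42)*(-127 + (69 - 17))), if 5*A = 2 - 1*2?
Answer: -1/46317 ≈ -2.1590e-5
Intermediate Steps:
A = 0 (A = (2 - 1*2)/5 = (2 - 2)/5 = (⅕)*0 = 0)
B(C, Y) = C + 4*Y (B(C, Y) = Y*4 + C = 4*Y + C = C + 4*Y)
1/B(183, (113 + 42)*(-127 + (69 - 17))) = 1/(183 + 4*((113 + 42)*(-127 + (69 - 17)))) = 1/(183 + 4*(155*(-127 + 52))) = 1/(183 + 4*(155*(-75))) = 1/(183 + 4*(-11625)) = 1/(183 - 46500) = 1/(-46317) = -1/46317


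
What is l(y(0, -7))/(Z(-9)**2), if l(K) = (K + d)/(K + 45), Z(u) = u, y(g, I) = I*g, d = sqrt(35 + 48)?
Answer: sqrt(83)/3645 ≈ 0.0024994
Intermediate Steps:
d = sqrt(83) ≈ 9.1104
l(K) = (K + sqrt(83))/(45 + K) (l(K) = (K + sqrt(83))/(K + 45) = (K + sqrt(83))/(45 + K))
l(y(0, -7))/(Z(-9)**2) = ((-7*0 + sqrt(83))/(45 - 7*0))/((-9)**2) = ((0 + sqrt(83))/(45 + 0))/81 = (sqrt(83)/45)*(1/81) = sqrt(83)/3645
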